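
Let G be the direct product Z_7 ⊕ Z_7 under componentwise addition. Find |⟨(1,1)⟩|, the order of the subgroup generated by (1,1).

7

The order of (1,1) in Z_7 × Z_7 is lcm(ord(1) in Z_7, ord(1) in Z_7).
ord(1) = 7 and ord(1) = 7, so |⟨(1,1)⟩| = lcm(7, 7) = 7.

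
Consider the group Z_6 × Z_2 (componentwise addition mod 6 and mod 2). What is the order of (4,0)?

The order of (4,0) in Z_6 × Z_2 is lcm(ord(4) in Z_6, ord(0) in Z_2).
ord(4) = 3 and ord(0) = 1, so |⟨(4,0)⟩| = lcm(3, 1) = 3.

3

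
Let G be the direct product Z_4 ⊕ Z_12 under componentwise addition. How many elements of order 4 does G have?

12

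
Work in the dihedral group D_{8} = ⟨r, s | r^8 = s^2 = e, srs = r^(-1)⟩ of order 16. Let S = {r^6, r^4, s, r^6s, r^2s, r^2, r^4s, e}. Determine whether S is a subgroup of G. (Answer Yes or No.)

Yes

|S| = 8 divides |G| = 16, consistent with Lagrange.
S contains the identity, every element's inverse is in S, and S is closed under ·: it is a subgroup.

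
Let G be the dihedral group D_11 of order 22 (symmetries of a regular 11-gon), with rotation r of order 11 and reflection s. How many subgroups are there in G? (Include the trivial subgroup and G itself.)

|G| = 22, so by Lagrange every subgroup order divides 22. Divisors: 1, 2, 11, 22.
Subgroups by order — order 1: 1; order 2: 11; order 11: 1; order 22: 1.
Total: 1 + 11 + 1 + 1 = 14.

14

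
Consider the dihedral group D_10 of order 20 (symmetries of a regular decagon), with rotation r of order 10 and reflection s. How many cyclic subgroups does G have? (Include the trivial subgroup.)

14

A cyclic subgroup of order d is generated by each of its φ(d) elements of order d, so the cyclic subgroups of order d number (#elements of order d)/φ(d).
Cyclic subgroups by order — order 1: 1; order 2: 11; order 5: 1; order 10: 1.
Total: 14.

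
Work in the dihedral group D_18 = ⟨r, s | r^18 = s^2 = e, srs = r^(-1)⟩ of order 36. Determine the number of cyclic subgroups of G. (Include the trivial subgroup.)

A cyclic subgroup of order d is generated by each of its φ(d) elements of order d, so the cyclic subgroups of order d number (#elements of order d)/φ(d).
Cyclic subgroups by order — order 1: 1; order 2: 19; order 3: 1; order 6: 1; order 9: 1; order 18: 1.
Total: 24.

24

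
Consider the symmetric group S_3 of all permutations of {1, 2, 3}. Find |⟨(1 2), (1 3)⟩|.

6

|⟨(1 2)⟩| = 2 and |⟨(1 3)⟩| = 2, so |H| is a multiple of lcm(2, 2) = 2 and divides |G| = 6.
Closing {(1 2), (1 3)} under the group operation gives all of G, so |H| = 6.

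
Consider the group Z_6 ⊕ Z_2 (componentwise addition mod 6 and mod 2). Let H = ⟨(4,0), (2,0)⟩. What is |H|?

3

|⟨(4,0)⟩| = 3 and |⟨(2,0)⟩| = 3, so |H| is a multiple of lcm(3, 3) = 3 and divides |G| = 12.
Closing under the operation: H = {(0,0), (2,0), (4,0)}, so |H| = 3.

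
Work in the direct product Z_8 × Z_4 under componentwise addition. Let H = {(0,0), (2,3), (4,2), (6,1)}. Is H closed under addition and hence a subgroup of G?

Yes

|H| = 4 divides |G| = 32, consistent with Lagrange.
H contains the identity, every element's inverse is in H, and H is closed under +: it is a subgroup.
In fact H = ⟨(2,3)⟩.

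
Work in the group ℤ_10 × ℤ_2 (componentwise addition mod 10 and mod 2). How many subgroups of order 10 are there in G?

3

|G| = 20 and 10 | 20, so subgroups of order 10 are possible by Lagrange.
The subgroups of order 10 are: {(0,0), (0,1), (2,0), (2,1), (4,0), (4,1), (6,0), (6,1), (8,0), (8,1)}; {(0,0), (1,0), (2,0), (3,0), (4,0), (5,0), (6,0), (7,0), (8,0), (9,0)}; {(0,0), (1,1), (2,0), (3,1), (4,0), (5,1), (6,0), (7,1), (8,0), (9,1)}.
So G has 3 subgroups of order 10.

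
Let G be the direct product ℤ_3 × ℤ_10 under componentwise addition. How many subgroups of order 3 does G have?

|G| = 30 and 3 | 30, so subgroups of order 3 are possible by Lagrange.
The subgroups of order 3 are: {(0,0), (1,0), (2,0)}.
So G has 1 subgroup of order 3.

1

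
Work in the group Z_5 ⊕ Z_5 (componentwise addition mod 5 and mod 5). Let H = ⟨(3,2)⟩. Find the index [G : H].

|⟨(3,2)⟩| = 5 and |G| = 25.
By Lagrange, [G : H] = |G|/|H| = 25/5 = 5.

5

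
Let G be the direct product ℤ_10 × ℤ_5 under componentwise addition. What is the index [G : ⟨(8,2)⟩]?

|⟨(8,2)⟩| = 5 and |G| = 50.
By Lagrange, [G : H] = |G|/|H| = 50/5 = 10.

10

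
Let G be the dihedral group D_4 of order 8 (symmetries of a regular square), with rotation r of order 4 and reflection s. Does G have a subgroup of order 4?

4 | 8. A subgroup of order 4 is {e, r, r^2, r^3}.

Yes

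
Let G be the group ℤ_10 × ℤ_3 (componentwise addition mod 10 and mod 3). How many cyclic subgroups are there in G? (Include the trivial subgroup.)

8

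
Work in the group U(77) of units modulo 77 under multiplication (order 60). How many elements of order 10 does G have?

12

Enumerating element orders in G gives 12 elements of order 10.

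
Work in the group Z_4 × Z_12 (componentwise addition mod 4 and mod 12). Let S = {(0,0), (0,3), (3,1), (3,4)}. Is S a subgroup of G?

No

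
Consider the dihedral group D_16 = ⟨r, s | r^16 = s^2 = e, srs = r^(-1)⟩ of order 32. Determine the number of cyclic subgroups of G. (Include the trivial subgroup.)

Each element a generates a cyclic subgroup ⟨a⟩; distinct elements may generate the same one (a cyclic group of order d has φ(d) generators).
Cyclic subgroups by order — order 1: 1; order 2: 17; order 4: 1; order 8: 1; order 16: 1.
Total: 21.

21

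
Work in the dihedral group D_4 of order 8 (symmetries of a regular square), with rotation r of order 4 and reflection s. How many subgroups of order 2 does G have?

|G| = 8 and 2 | 8, so subgroups of order 2 are possible by Lagrange.
The subgroups of order 2 are: {e, r^2}; {e, r^2s}; {e, r^3s}; {e, rs}; … (5 in all).
So G has 5 subgroups of order 2.

5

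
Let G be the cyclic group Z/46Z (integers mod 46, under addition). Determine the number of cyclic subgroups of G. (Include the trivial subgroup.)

4

Each element a generates a cyclic subgroup ⟨a⟩; distinct elements may generate the same one (a cyclic group of order d has φ(d) generators).
Cyclic subgroups by order — order 1: 1; order 2: 1; order 23: 1; order 46: 1.
Total: 4.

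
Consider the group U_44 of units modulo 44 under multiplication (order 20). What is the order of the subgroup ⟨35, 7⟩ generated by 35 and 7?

|⟨35⟩| = 10 and |⟨7⟩| = 10, so |H| is a multiple of lcm(10, 10) = 10 and divides |G| = 20.
Closing under the operation: H = {1, 5, 7, 9, 19, 25, 35, 37, 39, 43}, so |H| = 10.

10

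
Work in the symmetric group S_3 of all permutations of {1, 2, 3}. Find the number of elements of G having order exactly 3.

2

The elements of order 3 are: (1 2 3), (1 3 2).
That's 2.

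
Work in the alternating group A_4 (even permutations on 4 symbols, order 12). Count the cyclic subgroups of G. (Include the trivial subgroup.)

Group the elements of G by the cyclic subgroup they generate; each cyclic subgroup of order d accounts for φ(d) elements.
Cyclic subgroups by order — order 1: 1; order 2: 3; order 3: 4.
Total: 8.

8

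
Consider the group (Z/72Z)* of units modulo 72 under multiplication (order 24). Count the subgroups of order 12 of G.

7

|G| = 24 and 12 | 24, so subgroups of order 12 are possible by Lagrange.
The subgroups of order 12 are: {1, 11, 13, 23, 25, 35, 37, 47, 49, 59, 61, 71}; {1, 11, 17, 19, 25, 35, 41, 43, 49, 59, 65, 67}; {1, 5, 7, 11, 25, 29, 31, 35, 49, 53, 55, 59}; {1, 5, 13, 17, 25, 29, 37, 41, 49, 53, 61, 65}; … (7 in all).
So G has 7 subgroups of order 12.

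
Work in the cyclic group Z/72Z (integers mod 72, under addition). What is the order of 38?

36

In Z/72Z, the order of an element a is n/gcd(a, n).
gcd(38, 72) = 2, so |⟨38⟩| = 72/2 = 36.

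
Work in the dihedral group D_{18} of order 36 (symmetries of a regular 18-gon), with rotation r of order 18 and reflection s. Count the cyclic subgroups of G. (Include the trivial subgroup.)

24

Group the elements of G by the cyclic subgroup they generate; each cyclic subgroup of order d accounts for φ(d) elements.
Cyclic subgroups by order — order 1: 1; order 2: 19; order 3: 1; order 6: 1; order 9: 1; order 18: 1.
Total: 24.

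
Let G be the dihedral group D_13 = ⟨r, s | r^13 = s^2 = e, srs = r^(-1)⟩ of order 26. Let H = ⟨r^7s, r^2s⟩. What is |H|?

26

|⟨r^7s⟩| = 2 and |⟨r^2s⟩| = 2, so |H| is a multiple of lcm(2, 2) = 2 and divides |G| = 26.
Closing {r^7s, r^2s} under the group operation gives all of G, so |H| = 26.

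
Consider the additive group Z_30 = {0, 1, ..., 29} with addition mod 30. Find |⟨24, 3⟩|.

10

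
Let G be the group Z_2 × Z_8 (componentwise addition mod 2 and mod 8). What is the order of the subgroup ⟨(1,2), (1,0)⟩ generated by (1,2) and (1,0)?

|⟨(1,2)⟩| = 4 and |⟨(1,0)⟩| = 2, so |H| is a multiple of lcm(4, 2) = 4 and divides |G| = 16.
Closing under the operation: H = {(0,0), (0,2), (0,4), (0,6), (1,0), (1,2), (1,4), (1,6)}, so |H| = 8.

8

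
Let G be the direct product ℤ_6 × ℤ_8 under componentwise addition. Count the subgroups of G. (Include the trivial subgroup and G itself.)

|G| = 48, so by Lagrange every subgroup order divides 48. Divisors: 1, 2, 3, 4, 6, 8, 12, 16, 24, 48.
Subgroups by order — order 1: 1; order 2: 3; order 3: 1; order 4: 3; order 6: 3; order 8: 3; order 12: 3; order 16: 1; order 24: 3; order 48: 1.
Total: 1 + 3 + 1 + 3 + 3 + 3 + 3 + 1 + 3 + 1 = 22.

22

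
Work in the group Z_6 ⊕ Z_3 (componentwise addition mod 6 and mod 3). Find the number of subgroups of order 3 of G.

4

|G| = 18 and 3 | 18, so subgroups of order 3 are possible by Lagrange.
The subgroups of order 3 are: {(0,0), (0,1), (0,2)}; {(0,0), (2,0), (4,0)}; {(0,0), (2,1), (4,2)}; {(0,0), (2,2), (4,1)}.
So G has 4 subgroups of order 3.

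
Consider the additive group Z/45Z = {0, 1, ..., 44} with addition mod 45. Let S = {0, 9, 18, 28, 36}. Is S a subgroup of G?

18 ∈ S but its inverse 27 ∉ S, so S is not a subgroup.

No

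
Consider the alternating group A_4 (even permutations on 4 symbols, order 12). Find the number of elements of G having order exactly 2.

The elements of order 2 are: (1 2)(3 4), (1 3)(2 4), (1 4)(2 3).
That's 3.

3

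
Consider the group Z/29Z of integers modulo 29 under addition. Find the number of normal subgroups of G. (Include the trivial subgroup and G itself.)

2

G is abelian, so every subgroup is normal.
G has 2 subgroups in total, hence 2 normal subgroups.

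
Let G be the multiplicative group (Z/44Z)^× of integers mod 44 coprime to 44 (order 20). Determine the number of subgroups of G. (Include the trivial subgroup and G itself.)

|G| = 20, so by Lagrange every subgroup order divides 20. Divisors: 1, 2, 4, 5, 10, 20.
Subgroups by order — order 1: 1; order 2: 3; order 4: 1; order 5: 1; order 10: 3; order 20: 1.
Total: 1 + 3 + 1 + 1 + 3 + 1 = 10.

10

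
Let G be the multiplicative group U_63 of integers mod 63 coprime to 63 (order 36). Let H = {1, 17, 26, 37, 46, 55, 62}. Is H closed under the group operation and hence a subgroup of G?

|H| = 7 does not divide |G| = 36, so by Lagrange H is not a subgroup.

No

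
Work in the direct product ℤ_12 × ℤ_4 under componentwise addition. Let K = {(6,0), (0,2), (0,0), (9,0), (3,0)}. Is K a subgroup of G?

|K| = 5 does not divide |G| = 48, so by Lagrange K is not a subgroup.

No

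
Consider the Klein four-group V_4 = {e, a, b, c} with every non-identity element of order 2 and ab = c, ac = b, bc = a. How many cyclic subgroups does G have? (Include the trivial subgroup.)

4

Each element a generates a cyclic subgroup ⟨a⟩; distinct elements may generate the same one (a cyclic group of order d has φ(d) generators).
Cyclic subgroups by order — order 1: 1; order 2: 3.
Total: 4.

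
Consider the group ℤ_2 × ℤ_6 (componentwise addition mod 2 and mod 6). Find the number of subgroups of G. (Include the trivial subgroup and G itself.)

10

|G| = 12, so by Lagrange every subgroup order divides 12. Divisors: 1, 2, 3, 4, 6, 12.
Subgroups by order — order 1: 1; order 2: 3; order 3: 1; order 4: 1; order 6: 3; order 12: 1.
Total: 1 + 3 + 1 + 1 + 3 + 1 = 10.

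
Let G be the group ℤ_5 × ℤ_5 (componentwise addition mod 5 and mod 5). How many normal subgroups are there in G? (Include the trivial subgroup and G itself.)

8

G is abelian, so every subgroup is normal.
G has 8 subgroups in total, hence 8 normal subgroups.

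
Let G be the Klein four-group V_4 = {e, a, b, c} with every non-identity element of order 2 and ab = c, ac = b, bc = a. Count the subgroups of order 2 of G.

3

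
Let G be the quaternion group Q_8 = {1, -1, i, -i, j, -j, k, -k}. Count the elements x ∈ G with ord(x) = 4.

The elements of order 4 are: i, -i, j, -j, k, -k.
That's 6.

6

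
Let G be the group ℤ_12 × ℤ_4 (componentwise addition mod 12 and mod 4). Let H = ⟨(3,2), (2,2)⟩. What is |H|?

|⟨(3,2)⟩| = 4 and |⟨(2,2)⟩| = 6, so |H| is a multiple of lcm(4, 6) = 12 and divides |G| = 48.
Closing under the operation: H = {(0,0), (0,2), (1,0), (1,2), (2,0), (2,2), (3,0), (3,2), (4,0), (4,2), (5,0), (5,2), (6,0), (6,2), (7,0), (7,2), (8,0), (8,2), (9,0), (9,2), (10,0), (10,2), (11,0), (11,2)}, so |H| = 24.

24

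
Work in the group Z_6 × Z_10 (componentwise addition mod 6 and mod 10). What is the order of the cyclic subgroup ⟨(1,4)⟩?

The order of (1,4) in Z_6 × Z_10 is lcm(ord(1) in Z_6, ord(4) in Z_10).
ord(1) = 6 and ord(4) = 5, so |⟨(1,4)⟩| = lcm(6, 5) = 30.

30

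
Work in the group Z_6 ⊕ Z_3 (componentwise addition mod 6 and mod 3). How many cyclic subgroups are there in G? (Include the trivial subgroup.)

Each element a generates a cyclic subgroup ⟨a⟩; distinct elements may generate the same one (a cyclic group of order d has φ(d) generators).
Cyclic subgroups by order — order 1: 1; order 2: 1; order 3: 4; order 6: 4.
Total: 10.

10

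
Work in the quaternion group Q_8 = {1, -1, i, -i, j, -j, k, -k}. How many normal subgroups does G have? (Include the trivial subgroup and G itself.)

G has 6 subgroups. Checking conjugation-invariance by order — order 1: 1/1 normal; order 2: 1/1 normal; order 4: 3/3 normal; order 8: 1/1 normal.
Total normal subgroups: 6.

6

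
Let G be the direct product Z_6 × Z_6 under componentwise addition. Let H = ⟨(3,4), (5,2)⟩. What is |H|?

18

|⟨(3,4)⟩| = 6 and |⟨(5,2)⟩| = 6, so |H| is a multiple of lcm(6, 6) = 6 and divides |G| = 36.
Closing under the operation: H = {(0,0), (0,2), (0,4), (1,0), (1,2), (1,4), (2,0), (2,2), (2,4), (3,0), (3,2), (3,4), (4,0), (4,2), (4,4), (5,0), (5,2), (5,4)}, so |H| = 18.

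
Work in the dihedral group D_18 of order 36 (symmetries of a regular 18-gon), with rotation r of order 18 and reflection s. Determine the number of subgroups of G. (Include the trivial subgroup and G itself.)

|G| = 36, so by Lagrange every subgroup order divides 36. Divisors: 1, 2, 3, 4, 6, 9, 12, 18, 36.
Subgroups by order — order 1: 1; order 2: 19; order 3: 1; order 4: 9; order 6: 7; order 9: 1; order 12: 3; order 18: 3; order 36: 1.
Total: 1 + 19 + 1 + 9 + 7 + 1 + 3 + 3 + 1 = 45.

45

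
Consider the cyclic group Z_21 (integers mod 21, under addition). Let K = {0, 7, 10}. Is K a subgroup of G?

10 ∈ K but its inverse 11 ∉ K, so K is not a subgroup.

No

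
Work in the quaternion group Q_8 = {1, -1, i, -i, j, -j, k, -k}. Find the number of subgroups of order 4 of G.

3

|G| = 8 and 4 | 8, so subgroups of order 4 are possible by Lagrange.
The subgroups of order 4 are: {1, -1, i, -i}; {1, -1, j, -j}; {1, -1, k, -k}.
So G has 3 subgroups of order 4.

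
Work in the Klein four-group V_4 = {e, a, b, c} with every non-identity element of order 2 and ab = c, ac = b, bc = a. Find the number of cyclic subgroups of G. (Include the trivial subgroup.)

Group the elements of G by the cyclic subgroup they generate; each cyclic subgroup of order d accounts for φ(d) elements.
Cyclic subgroups by order — order 1: 1; order 2: 3.
Total: 4.

4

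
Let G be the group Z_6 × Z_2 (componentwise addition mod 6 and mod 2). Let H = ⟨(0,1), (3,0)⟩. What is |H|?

|⟨(0,1)⟩| = 2 and |⟨(3,0)⟩| = 2, so |H| is a multiple of lcm(2, 2) = 2 and divides |G| = 12.
Closing under the operation: H = {(0,0), (0,1), (3,0), (3,1)}, so |H| = 4.

4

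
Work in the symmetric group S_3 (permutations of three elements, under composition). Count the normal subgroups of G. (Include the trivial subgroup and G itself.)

3

G has 6 subgroups. Checking conjugation-invariance by order — order 1: 1/1 normal; order 2: 0/3 normal; order 3: 1/1 normal; order 6: 1/1 normal.
Total normal subgroups: 3.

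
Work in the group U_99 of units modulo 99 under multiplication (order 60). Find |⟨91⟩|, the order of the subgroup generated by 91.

Compute successive powers of 91 mod 99: 91, 64, 82, 37, 1; 91^5 ≡ 1 (mod 99).
So |⟨91⟩| = 5.

5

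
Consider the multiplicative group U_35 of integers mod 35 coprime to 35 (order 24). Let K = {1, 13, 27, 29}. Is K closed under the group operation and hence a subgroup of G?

Yes

|K| = 4 divides |G| = 24, consistent with Lagrange.
K contains the identity, every element's inverse is in K, and K is closed under ·: it is a subgroup.
In fact K = ⟨27⟩.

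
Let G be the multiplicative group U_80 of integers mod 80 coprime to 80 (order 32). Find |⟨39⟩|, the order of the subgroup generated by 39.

2

Compute successive powers of 39 mod 80: 39, 1; 39^2 ≡ 1 (mod 80).
So |⟨39⟩| = 2.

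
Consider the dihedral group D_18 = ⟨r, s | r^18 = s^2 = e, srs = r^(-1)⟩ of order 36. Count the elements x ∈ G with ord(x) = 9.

The elements of order 9 are: r^2, r^4, r^8, r^10, r^14, r^16.
That's 6.

6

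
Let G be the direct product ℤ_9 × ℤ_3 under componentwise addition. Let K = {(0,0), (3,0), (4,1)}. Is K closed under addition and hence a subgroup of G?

No

(4,1) ∈ K but its inverse (5,2) ∉ K, so K is not a subgroup.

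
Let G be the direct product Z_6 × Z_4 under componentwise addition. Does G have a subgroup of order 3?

3 | 24. A subgroup of order 3 is {(0,0), (2,0), (4,0)}.

Yes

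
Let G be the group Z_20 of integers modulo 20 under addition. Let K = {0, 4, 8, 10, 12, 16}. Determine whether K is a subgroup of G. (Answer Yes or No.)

|K| = 6 does not divide |G| = 20, so by Lagrange K is not a subgroup.

No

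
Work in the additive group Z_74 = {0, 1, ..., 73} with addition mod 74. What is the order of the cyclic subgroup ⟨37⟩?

In Z_74, the order of an element a is n/gcd(a, n).
gcd(37, 74) = 37, so |⟨37⟩| = 74/37 = 2.

2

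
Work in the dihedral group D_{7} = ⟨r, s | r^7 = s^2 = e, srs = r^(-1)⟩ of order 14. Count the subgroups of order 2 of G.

7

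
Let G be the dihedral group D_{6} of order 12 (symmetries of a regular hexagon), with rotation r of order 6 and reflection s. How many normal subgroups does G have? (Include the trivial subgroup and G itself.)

7

G has 16 subgroups. Checking conjugation-invariance by order — order 1: 1/1 normal; order 2: 1/7 normal; order 3: 1/1 normal; order 4: 0/3 normal; order 6: 3/3 normal; order 12: 1/1 normal.
Total normal subgroups: 7.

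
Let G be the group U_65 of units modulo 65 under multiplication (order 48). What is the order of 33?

Compute successive powers of 33 mod 65: 33, 49, 57, 61, 63, 64, 32, 16, …; 33^12 ≡ 1 (mod 65).
So |⟨33⟩| = 12.

12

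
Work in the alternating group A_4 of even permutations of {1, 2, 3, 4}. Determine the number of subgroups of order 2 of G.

|G| = 12 and 2 | 12, so subgroups of order 2 are possible by Lagrange.
The subgroups of order 2 are: {e, (1 2)(3 4)}; {e, (1 3)(2 4)}; {e, (1 4)(2 3)}.
So G has 3 subgroups of order 2.

3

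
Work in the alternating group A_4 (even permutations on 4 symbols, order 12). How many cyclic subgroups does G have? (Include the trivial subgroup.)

8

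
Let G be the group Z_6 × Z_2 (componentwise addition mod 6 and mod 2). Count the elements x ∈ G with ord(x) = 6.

6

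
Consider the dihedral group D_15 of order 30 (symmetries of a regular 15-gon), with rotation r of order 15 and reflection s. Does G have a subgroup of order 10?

10 | 30. A subgroup of order 10 is {e, r^3, r^6, r^9, r^12, rs, r^4s, r^7s, r^10s, r^13s}.

Yes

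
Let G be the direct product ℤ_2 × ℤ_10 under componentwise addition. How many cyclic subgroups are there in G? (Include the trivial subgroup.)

Group the elements of G by the cyclic subgroup they generate; each cyclic subgroup of order d accounts for φ(d) elements.
Cyclic subgroups by order — order 1: 1; order 2: 3; order 5: 1; order 10: 3.
Total: 8.

8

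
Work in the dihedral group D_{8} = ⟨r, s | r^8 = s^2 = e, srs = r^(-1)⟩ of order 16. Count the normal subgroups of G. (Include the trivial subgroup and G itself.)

G has 19 subgroups. Checking conjugation-invariance by order — order 1: 1/1 normal; order 2: 1/9 normal; order 4: 1/5 normal; order 8: 3/3 normal; order 16: 1/1 normal.
Total normal subgroups: 7.

7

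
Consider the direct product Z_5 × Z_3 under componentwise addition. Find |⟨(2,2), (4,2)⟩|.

|⟨(2,2)⟩| = 15 and |⟨(4,2)⟩| = 15, so |H| is a multiple of lcm(15, 15) = 15 and divides |G| = 15.
Closing {(2,2), (4,2)} under the group operation gives all of G, so |H| = 15.

15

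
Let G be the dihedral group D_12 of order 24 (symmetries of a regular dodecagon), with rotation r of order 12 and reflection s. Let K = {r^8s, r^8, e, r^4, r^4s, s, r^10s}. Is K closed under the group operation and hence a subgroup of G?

|K| = 7 does not divide |G| = 24, so by Lagrange K is not a subgroup.

No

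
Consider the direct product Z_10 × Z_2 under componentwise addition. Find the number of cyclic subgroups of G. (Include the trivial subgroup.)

8

Group the elements of G by the cyclic subgroup they generate; each cyclic subgroup of order d accounts for φ(d) elements.
Cyclic subgroups by order — order 1: 1; order 2: 3; order 5: 1; order 10: 3.
Total: 8.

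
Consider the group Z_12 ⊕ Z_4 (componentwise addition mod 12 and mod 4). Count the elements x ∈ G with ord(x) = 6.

An element (a,b) has order lcm(ord(a), ord(b)); count pairs with lcm equal to 6.
Enumerating gives 6 such elements.

6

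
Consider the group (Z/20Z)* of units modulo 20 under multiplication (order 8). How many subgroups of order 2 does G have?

3

|G| = 8 and 2 | 8, so subgroups of order 2 are possible by Lagrange.
The subgroups of order 2 are: {1, 11}; {1, 19}; {1, 9}.
So G has 3 subgroups of order 2.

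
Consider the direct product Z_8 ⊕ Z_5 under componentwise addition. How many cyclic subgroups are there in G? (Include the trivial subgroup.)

8

Group the elements of G by the cyclic subgroup they generate; each cyclic subgroup of order d accounts for φ(d) elements.
Cyclic subgroups by order — order 1: 1; order 2: 1; order 4: 1; order 5: 1; order 8: 1; order 10: 1; order 20: 1; order 40: 1.
Total: 8.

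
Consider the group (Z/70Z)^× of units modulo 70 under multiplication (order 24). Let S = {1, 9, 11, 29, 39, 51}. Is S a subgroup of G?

|S| = 6 divides |G| = 24, consistent with Lagrange.
S contains the identity, every element's inverse is in S, and S is closed under ·: it is a subgroup.
In fact S = ⟨39⟩.

Yes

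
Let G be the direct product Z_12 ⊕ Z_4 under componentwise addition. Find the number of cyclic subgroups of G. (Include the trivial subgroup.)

20

A cyclic subgroup of order d is generated by each of its φ(d) elements of order d, so the cyclic subgroups of order d number (#elements of order d)/φ(d).
Cyclic subgroups by order — order 1: 1; order 2: 3; order 3: 1; order 4: 6; order 6: 3; order 12: 6.
Total: 20.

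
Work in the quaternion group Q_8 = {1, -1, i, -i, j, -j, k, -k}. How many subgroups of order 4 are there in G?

|G| = 8 and 4 | 8, so subgroups of order 4 are possible by Lagrange.
The subgroups of order 4 are: {1, -1, i, -i}; {1, -1, j, -j}; {1, -1, k, -k}.
So G has 3 subgroups of order 4.

3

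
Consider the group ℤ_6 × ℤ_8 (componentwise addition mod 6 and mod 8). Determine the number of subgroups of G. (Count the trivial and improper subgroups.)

22

|G| = 48, so by Lagrange every subgroup order divides 48. Divisors: 1, 2, 3, 4, 6, 8, 12, 16, 24, 48.
Subgroups by order — order 1: 1; order 2: 3; order 3: 1; order 4: 3; order 6: 3; order 8: 3; order 12: 3; order 16: 1; order 24: 3; order 48: 1.
Total: 1 + 3 + 1 + 3 + 3 + 3 + 3 + 1 + 3 + 1 = 22.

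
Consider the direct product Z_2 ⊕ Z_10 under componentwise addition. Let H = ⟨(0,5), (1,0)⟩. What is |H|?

|⟨(0,5)⟩| = 2 and |⟨(1,0)⟩| = 2, so |H| is a multiple of lcm(2, 2) = 2 and divides |G| = 20.
Closing under the operation: H = {(0,0), (0,5), (1,0), (1,5)}, so |H| = 4.

4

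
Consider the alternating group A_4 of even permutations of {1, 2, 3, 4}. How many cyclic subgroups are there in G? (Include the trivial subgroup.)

Group the elements of G by the cyclic subgroup they generate; each cyclic subgroup of order d accounts for φ(d) elements.
Cyclic subgroups by order — order 1: 1; order 2: 3; order 3: 4.
Total: 8.

8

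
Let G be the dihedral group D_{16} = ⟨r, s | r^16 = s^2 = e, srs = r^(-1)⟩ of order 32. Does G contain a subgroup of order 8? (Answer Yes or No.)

8 | 32. A subgroup of order 8 is {e, r^2, r^4, r^6, r^8, r^10, r^12, r^14}.

Yes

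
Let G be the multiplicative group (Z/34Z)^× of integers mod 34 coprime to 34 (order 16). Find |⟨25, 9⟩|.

8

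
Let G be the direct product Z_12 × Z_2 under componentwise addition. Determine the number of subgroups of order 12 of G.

3

|G| = 24 and 12 | 24, so subgroups of order 12 are possible by Lagrange.
The subgroups of order 12 are: {(0,0), (0,1), (2,0), (2,1), (4,0), (4,1), (6,0), (6,1), (8,0), (8,1), (10,0), (10,1)}; {(0,0), (1,0), (2,0), (3,0), (4,0), (5,0), (6,0), (7,0), (8,0), (9,0), (10,0), (11,0)}; {(0,0), (1,1), (2,0), (3,1), (4,0), (5,1), (6,0), (7,1), (8,0), (9,1), (10,0), (11,1)}.
So G has 3 subgroups of order 12.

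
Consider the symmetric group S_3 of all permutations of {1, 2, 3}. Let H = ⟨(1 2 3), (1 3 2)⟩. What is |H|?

|⟨(1 2 3)⟩| = 3 and |⟨(1 3 2)⟩| = 3, so |H| is a multiple of lcm(3, 3) = 3 and divides |G| = 6.
Closing under the operation: H = {e, (1 2 3), (1 3 2)}, so |H| = 3.

3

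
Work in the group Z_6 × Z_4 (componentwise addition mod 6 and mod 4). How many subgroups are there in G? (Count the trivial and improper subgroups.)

16

|G| = 24, so by Lagrange every subgroup order divides 24. Divisors: 1, 2, 3, 4, 6, 8, 12, 24.
Subgroups by order — order 1: 1; order 2: 3; order 3: 1; order 4: 3; order 6: 3; order 8: 1; order 12: 3; order 24: 1.
Total: 1 + 3 + 1 + 3 + 3 + 1 + 3 + 1 = 16.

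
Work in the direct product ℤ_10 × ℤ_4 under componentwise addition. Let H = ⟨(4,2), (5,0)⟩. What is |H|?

|⟨(4,2)⟩| = 10 and |⟨(5,0)⟩| = 2, so |H| is a multiple of lcm(10, 2) = 10 and divides |G| = 40.
Closing under the operation: H = {(0,0), (0,2), (1,0), (1,2), (2,0), (2,2), (3,0), (3,2), (4,0), (4,2), (5,0), (5,2), (6,0), (6,2), (7,0), (7,2), (8,0), (8,2), (9,0), (9,2)}, so |H| = 20.

20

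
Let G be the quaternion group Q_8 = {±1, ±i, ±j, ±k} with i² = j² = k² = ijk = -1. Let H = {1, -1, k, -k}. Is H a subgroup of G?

|H| = 4 divides |G| = 8, consistent with Lagrange.
H contains the identity, every element's inverse is in H, and H is closed under ·: it is a subgroup.
In fact H = ⟨-k⟩.

Yes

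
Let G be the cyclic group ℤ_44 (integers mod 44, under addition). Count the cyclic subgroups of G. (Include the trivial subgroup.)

Each element a generates a cyclic subgroup ⟨a⟩; distinct elements may generate the same one (a cyclic group of order d has φ(d) generators).
Cyclic subgroups by order — order 1: 1; order 2: 1; order 4: 1; order 11: 1; order 22: 1; order 44: 1.
Total: 6.

6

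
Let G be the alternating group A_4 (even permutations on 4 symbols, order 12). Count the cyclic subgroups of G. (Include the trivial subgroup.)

Each element a generates a cyclic subgroup ⟨a⟩; distinct elements may generate the same one (a cyclic group of order d has φ(d) generators).
Cyclic subgroups by order — order 1: 1; order 2: 3; order 3: 4.
Total: 8.

8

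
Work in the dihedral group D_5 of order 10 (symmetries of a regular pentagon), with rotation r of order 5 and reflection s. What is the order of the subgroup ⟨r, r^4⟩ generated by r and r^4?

|⟨r⟩| = 5 and |⟨r^4⟩| = 5, so |H| is a multiple of lcm(5, 5) = 5 and divides |G| = 10.
Closing under the operation: H = {e, r, r^2, r^3, r^4}, so |H| = 5.

5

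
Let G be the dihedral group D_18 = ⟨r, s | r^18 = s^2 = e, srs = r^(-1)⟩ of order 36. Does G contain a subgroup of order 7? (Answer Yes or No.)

No

7 does not divide |G| = 36, so by Lagrange no subgroup of order 7 exists.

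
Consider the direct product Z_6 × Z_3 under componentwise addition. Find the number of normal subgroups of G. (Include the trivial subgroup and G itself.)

12

G is abelian, so every subgroup is normal.
G has 12 subgroups in total, hence 12 normal subgroups.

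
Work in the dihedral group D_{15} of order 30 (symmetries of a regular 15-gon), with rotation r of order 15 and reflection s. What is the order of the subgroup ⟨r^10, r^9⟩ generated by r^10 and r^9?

15

|⟨r^10⟩| = 3 and |⟨r^9⟩| = 5, so |H| is a multiple of lcm(3, 5) = 15 and divides |G| = 30.
Closing under the operation: H = {e, r, r^2, r^3, r^4, r^5, r^6, r^7, r^8, r^9, r^10, r^11, r^12, r^13, r^14}, so |H| = 15.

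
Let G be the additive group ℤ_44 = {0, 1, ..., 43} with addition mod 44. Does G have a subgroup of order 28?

28 does not divide |G| = 44, so by Lagrange no subgroup of order 28 exists.

No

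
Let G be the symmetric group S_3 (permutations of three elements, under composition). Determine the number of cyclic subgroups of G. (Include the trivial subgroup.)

Each element a generates a cyclic subgroup ⟨a⟩; distinct elements may generate the same one (a cyclic group of order d has φ(d) generators).
Cyclic subgroups by order — order 1: 1; order 2: 3; order 3: 1.
Total: 5.

5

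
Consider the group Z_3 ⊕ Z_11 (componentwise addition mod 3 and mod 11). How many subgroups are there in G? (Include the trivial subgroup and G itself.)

|G| = 33, so by Lagrange every subgroup order divides 33. Divisors: 1, 3, 11, 33.
Subgroups by order — order 1: 1; order 3: 1; order 11: 1; order 33: 1.
Total: 1 + 1 + 1 + 1 = 4.

4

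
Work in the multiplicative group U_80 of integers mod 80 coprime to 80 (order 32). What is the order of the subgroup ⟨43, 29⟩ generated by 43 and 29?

16

|⟨43⟩| = 4 and |⟨29⟩| = 4, so |H| is a multiple of lcm(4, 4) = 4 and divides |G| = 32.
Closing under the operation: H = {1, 3, 7, 9, 21, 23, 27, 29, 41, 43, 47, 49, 61, 63, 67, 69}, so |H| = 16.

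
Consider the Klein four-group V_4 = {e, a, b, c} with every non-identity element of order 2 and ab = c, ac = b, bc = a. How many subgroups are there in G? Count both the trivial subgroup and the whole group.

5

|G| = 4, so by Lagrange every subgroup order divides 4. Divisors: 1, 2, 4.
Subgroups by order — order 1: 1; order 2: 3; order 4: 1.
Total: 1 + 3 + 1 = 5.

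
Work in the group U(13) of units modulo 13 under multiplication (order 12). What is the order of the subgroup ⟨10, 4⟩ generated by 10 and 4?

6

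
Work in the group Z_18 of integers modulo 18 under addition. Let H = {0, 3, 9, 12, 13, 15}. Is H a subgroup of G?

No

12 ∈ H but its inverse 6 ∉ H, so H is not a subgroup.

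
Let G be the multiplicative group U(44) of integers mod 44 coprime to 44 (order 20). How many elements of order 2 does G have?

3

The elements of order 2 are: 21, 23, 43.
That's 3.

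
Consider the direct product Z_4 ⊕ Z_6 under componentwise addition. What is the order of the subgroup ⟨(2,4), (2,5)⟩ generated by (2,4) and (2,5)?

|⟨(2,4)⟩| = 6 and |⟨(2,5)⟩| = 6, so |H| is a multiple of lcm(6, 6) = 6 and divides |G| = 24.
Closing under the operation: H = {(0,0), (0,1), (0,2), (0,3), (0,4), (0,5), (2,0), (2,1), (2,2), (2,3), (2,4), (2,5)}, so |H| = 12.

12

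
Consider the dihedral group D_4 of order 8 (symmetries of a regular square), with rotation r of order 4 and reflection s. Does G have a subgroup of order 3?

No

3 does not divide |G| = 8, so by Lagrange no subgroup of order 3 exists.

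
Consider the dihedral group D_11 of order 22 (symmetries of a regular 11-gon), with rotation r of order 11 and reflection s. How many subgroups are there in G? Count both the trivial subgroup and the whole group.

14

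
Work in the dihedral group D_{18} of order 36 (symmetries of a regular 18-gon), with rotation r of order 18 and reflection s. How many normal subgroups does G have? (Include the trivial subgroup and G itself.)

9

G has 45 subgroups. Checking conjugation-invariance by order — order 1: 1/1 normal; order 2: 1/19 normal; order 3: 1/1 normal; order 4: 0/9 normal; order 6: 1/7 normal; order 9: 1/1 normal; order 12: 0/3 normal; order 18: 3/3 normal; order 36: 1/1 normal.
Total normal subgroups: 9.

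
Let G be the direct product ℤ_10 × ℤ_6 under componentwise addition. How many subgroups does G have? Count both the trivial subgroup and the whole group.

|G| = 60, so by Lagrange every subgroup order divides 60. Divisors: 1, 2, 3, 4, 5, 6, 10, 12, 15, 20, 30, 60.
Subgroups by order — order 1: 1; order 2: 3; order 3: 1; order 4: 1; order 5: 1; order 6: 3; order 10: 3; order 12: 1; order 15: 1; order 20: 1; order 30: 3; order 60: 1.
Total: 1 + 3 + 1 + 1 + 1 + 3 + 3 + 1 + 1 + 1 + 3 + 1 = 20.

20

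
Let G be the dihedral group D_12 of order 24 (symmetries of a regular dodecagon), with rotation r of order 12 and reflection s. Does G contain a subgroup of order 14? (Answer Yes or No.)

14 does not divide |G| = 24, so by Lagrange no subgroup of order 14 exists.

No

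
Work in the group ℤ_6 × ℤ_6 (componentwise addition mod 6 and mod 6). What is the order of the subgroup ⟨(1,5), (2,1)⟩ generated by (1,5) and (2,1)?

|⟨(1,5)⟩| = 6 and |⟨(2,1)⟩| = 6, so |H| is a multiple of lcm(6, 6) = 6 and divides |G| = 36.
Closing under the operation: H = {(0,0), (0,3), (1,2), (1,5), (2,1), (2,4), (3,0), (3,3), (4,2), (4,5), (5,1), (5,4)}, so |H| = 12.

12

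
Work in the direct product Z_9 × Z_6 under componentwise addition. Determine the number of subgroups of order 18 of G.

|G| = 54 and 18 | 54, so subgroups of order 18 are possible by Lagrange.
The subgroups of order 18 are: {(0,0), (0,1), (0,2), (0,3), (0,4), (0,5), (3,0), (3,1), (3,2), (3,3), (3,4), (3,5), (6,0), (6,1), (6,2), (6,3), (6,4), (6,5)}; {(0,0), (0,3), (1,0), (1,3), (2,0), (2,3), (3,0), (3,3), (4,0), (4,3), (5,0), (5,3), (6,0), (6,3), (7,0), (7,3), (8,0), (8,3)}; {(0,0), (0,3), (1,1), (1,4), (2,2), (2,5), (3,0), (3,3), (4,1), (4,4), (5,2), (5,5), (6,0), (6,3), (7,1), (7,4), (8,2), (8,5)}; {(0,0), (0,3), (1,2), (1,5), (2,1), (2,4), (3,0), (3,3), (4,2), (4,5), (5,1), (5,4), (6,0), (6,3), (7,2), (7,5), (8,1), (8,4)}.
So G has 4 subgroups of order 18.

4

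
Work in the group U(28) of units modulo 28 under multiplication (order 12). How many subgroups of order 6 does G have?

3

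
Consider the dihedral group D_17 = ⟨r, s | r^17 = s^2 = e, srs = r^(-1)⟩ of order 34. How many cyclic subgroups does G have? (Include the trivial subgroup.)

A cyclic subgroup of order d is generated by each of its φ(d) elements of order d, so the cyclic subgroups of order d number (#elements of order d)/φ(d).
Cyclic subgroups by order — order 1: 1; order 2: 17; order 17: 1.
Total: 19.

19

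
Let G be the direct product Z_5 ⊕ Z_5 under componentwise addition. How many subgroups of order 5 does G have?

6

|G| = 25 and 5 | 25, so subgroups of order 5 are possible by Lagrange.
The subgroups of order 5 are: {(0,0), (0,1), (0,2), (0,3), (0,4)}; {(0,0), (1,0), (2,0), (3,0), (4,0)}; {(0,0), (1,1), (2,2), (3,3), (4,4)}; {(0,0), (1,2), (2,4), (3,1), (4,3)}; … (6 in all).
So G has 6 subgroups of order 5.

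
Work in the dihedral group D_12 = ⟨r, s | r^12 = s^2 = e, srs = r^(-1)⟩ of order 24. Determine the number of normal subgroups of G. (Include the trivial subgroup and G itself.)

G has 34 subgroups. Checking conjugation-invariance by order — order 1: 1/1 normal; order 2: 1/13 normal; order 3: 1/1 normal; order 4: 1/7 normal; order 6: 1/5 normal; order 8: 0/3 normal; order 12: 3/3 normal; order 24: 1/1 normal.
Total normal subgroups: 9.

9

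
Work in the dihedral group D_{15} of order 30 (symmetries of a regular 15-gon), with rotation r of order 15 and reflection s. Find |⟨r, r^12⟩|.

15

|⟨r⟩| = 15 and |⟨r^12⟩| = 5, so |H| is a multiple of lcm(15, 5) = 15 and divides |G| = 30.
Closing under the operation: H = {e, r, r^2, r^3, r^4, r^5, r^6, r^7, r^8, r^9, r^10, r^11, r^12, r^13, r^14}, so |H| = 15.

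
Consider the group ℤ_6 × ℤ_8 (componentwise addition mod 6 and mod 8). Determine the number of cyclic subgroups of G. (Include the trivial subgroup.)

16

Each element a generates a cyclic subgroup ⟨a⟩; distinct elements may generate the same one (a cyclic group of order d has φ(d) generators).
Cyclic subgroups by order — order 1: 1; order 2: 3; order 3: 1; order 4: 2; order 6: 3; order 8: 2; order 12: 2; order 24: 2.
Total: 16.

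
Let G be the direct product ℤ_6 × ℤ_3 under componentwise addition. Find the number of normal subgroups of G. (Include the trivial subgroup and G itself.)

12

G is abelian, so every subgroup is normal.
G has 12 subgroups in total, hence 12 normal subgroups.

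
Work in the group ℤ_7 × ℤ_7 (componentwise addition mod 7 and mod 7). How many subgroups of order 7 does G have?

8

|G| = 49 and 7 | 49, so subgroups of order 7 are possible by Lagrange.
The subgroups of order 7 are: {(0,0), (0,1), (0,2), (0,3), (0,4), (0,5), (0,6)}; {(0,0), (1,0), (2,0), (3,0), (4,0), (5,0), (6,0)}; {(0,0), (1,1), (2,2), (3,3), (4,4), (5,5), (6,6)}; {(0,0), (1,2), (2,4), (3,6), (4,1), (5,3), (6,5)}; … (8 in all).
So G has 8 subgroups of order 7.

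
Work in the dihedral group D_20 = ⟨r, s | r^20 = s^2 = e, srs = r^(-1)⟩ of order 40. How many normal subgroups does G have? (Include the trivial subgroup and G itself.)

G has 48 subgroups. Checking conjugation-invariance by order — order 1: 1/1 normal; order 2: 1/21 normal; order 4: 1/11 normal; order 5: 1/1 normal; order 8: 0/5 normal; order 10: 1/5 normal; order 20: 3/3 normal; order 40: 1/1 normal.
Total normal subgroups: 9.

9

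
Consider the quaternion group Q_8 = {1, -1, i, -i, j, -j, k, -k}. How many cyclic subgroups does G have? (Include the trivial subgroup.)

A cyclic subgroup of order d is generated by each of its φ(d) elements of order d, so the cyclic subgroups of order d number (#elements of order d)/φ(d).
Cyclic subgroups by order — order 1: 1; order 2: 1; order 4: 3.
Total: 5.

5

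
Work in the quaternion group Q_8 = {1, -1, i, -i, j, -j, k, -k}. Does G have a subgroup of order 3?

No

3 does not divide |G| = 8, so by Lagrange no subgroup of order 3 exists.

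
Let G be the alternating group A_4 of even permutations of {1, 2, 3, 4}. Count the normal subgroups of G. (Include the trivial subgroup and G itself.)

3

G has 10 subgroups. Checking conjugation-invariance by order — order 1: 1/1 normal; order 2: 0/3 normal; order 3: 0/4 normal; order 4: 1/1 normal; order 12: 1/1 normal.
Total normal subgroups: 3.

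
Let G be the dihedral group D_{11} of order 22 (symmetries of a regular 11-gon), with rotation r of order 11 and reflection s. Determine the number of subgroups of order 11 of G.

|G| = 22 and 11 | 22, so subgroups of order 11 are possible by Lagrange.
The subgroups of order 11 are: {e, r, r^2, r^3, r^4, r^5, r^6, r^7, r^8, r^9, r^10}.
So G has 1 subgroup of order 11.

1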